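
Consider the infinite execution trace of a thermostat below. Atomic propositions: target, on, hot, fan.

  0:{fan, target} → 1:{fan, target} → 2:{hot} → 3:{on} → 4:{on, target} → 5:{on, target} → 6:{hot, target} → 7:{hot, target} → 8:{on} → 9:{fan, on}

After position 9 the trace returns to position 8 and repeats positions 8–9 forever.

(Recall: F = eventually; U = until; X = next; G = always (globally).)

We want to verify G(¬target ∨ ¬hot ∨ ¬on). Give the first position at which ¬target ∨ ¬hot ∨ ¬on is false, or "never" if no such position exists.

¬target ∨ ¬hot ∨ ¬on holds at every position 0..9, and those are all the positions the trace ever visits, so the invariant G(¬target ∨ ¬hot ∨ ¬on) is never violated.

never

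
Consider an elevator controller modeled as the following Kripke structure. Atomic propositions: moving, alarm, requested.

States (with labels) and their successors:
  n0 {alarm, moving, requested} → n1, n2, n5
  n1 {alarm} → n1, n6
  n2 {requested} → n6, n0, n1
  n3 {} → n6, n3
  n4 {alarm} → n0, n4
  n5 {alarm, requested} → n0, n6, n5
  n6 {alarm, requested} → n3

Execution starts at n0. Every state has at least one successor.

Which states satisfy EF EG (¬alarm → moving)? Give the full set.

{n0, n1, n2, n4, n5}

States satisfying EG (¬alarm → moving): {n0, n1, n4, n5}.
States satisfying EF EG (¬alarm → moving): {n0, n1, n2, n4, n5}.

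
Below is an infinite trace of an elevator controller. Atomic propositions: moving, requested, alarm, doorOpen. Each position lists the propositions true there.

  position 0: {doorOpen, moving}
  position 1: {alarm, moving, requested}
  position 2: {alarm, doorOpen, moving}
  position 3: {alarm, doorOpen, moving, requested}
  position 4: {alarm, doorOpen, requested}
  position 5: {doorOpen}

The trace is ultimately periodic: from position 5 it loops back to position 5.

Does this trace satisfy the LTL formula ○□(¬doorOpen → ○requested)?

The position after 0 is 1; □(¬doorOpen → ○requested) is false there.

No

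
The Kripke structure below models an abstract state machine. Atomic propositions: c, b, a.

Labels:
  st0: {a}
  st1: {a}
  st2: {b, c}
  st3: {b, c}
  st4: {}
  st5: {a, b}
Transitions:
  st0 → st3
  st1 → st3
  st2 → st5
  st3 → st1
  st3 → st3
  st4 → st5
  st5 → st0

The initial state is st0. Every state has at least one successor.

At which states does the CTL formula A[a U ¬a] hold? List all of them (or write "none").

{st0, st1, st2, st3, st4, st5}

States satisfying a: {st0, st1, st5}.
States satisfying ¬a: {st2, st3, st4}.
States satisfying A[a U ¬a]: {st0, st1, st2, st3, st4, st5}.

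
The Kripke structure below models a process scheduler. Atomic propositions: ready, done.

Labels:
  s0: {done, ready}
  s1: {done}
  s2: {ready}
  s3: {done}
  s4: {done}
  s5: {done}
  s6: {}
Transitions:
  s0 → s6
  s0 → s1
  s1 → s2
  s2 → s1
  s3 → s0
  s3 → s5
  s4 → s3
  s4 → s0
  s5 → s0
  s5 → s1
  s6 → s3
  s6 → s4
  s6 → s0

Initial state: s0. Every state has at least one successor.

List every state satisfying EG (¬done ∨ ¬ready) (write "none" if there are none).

{s1, s2, s3, s4, s5, s6}

States satisfying ¬done ∨ ¬ready: {s1, s2, s3, s4, s5, s6}.
States satisfying EG (¬done ∨ ¬ready): {s1, s2, s3, s4, s5, s6}.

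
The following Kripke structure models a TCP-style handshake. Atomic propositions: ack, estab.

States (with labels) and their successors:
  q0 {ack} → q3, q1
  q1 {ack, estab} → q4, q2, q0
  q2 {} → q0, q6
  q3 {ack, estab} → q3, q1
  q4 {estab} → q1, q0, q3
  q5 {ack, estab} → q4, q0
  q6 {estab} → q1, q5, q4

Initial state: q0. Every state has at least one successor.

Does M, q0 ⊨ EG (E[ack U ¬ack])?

States satisfying E[ack U ¬ack]: {q0, q1, q2, q3, q4, q5, q6}.
States satisfying EG (E[ack U ¬ack]): {q0, q1, q2, q3, q4, q5, q6}.
q0 ∈ Sat(EG (E[ack U ¬ack])).

Holds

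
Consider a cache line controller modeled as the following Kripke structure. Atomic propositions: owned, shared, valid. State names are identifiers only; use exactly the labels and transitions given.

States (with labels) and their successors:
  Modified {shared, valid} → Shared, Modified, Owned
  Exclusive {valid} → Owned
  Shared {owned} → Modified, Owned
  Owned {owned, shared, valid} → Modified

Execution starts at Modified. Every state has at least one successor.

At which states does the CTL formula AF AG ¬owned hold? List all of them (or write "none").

States satisfying AG ¬owned: ∅.
States satisfying AF AG ¬owned: ∅.

none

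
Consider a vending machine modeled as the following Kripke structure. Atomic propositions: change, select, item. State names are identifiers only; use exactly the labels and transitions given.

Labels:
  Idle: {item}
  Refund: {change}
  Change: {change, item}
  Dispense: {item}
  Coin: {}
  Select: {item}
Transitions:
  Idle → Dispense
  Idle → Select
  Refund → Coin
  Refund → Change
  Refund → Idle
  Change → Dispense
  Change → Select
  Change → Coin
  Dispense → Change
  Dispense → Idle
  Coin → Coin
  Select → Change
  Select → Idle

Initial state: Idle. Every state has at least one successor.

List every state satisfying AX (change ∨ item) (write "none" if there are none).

{Idle, Dispense, Select}

States satisfying change ∨ item: {Idle, Refund, Change, Dispense, Select}.
States satisfying AX (change ∨ item): {Idle, Dispense, Select}.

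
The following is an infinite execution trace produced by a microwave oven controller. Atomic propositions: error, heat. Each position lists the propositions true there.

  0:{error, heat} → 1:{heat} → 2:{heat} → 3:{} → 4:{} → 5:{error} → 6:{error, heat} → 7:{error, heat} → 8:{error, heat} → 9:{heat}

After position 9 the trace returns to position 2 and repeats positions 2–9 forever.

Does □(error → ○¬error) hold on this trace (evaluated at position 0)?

error → ○¬error must hold at every position from 0 onward. It fails at position 5, so □(error → ○¬error) is false.
Positions where error holds: 0, 5, 6, 7, 8.
Check ○¬error at each: 0→ok, 5→fails, 6→fails, 7→fails, 8→ok.

No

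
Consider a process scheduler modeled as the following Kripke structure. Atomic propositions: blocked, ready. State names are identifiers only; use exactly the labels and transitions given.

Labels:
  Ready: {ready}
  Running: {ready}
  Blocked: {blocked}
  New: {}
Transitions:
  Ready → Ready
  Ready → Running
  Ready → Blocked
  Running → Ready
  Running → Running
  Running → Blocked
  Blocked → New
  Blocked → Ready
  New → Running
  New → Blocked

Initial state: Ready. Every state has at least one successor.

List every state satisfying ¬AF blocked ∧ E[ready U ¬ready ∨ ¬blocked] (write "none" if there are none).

States satisfying blocked: {Blocked}.
States satisfying AF blocked: {Blocked}.
States satisfying ¬AF blocked: {Ready, Running, New}.
States satisfying ready: {Ready, Running}.
States satisfying ¬ready ∨ ¬blocked: {Ready, Running, Blocked, New}.
States satisfying E[ready U ¬ready ∨ ¬blocked]: {Ready, Running, Blocked, New}.
States satisfying ¬AF blocked ∧ E[ready U ¬ready ∨ ¬blocked]: {Ready, Running, New}.

{Ready, Running, New}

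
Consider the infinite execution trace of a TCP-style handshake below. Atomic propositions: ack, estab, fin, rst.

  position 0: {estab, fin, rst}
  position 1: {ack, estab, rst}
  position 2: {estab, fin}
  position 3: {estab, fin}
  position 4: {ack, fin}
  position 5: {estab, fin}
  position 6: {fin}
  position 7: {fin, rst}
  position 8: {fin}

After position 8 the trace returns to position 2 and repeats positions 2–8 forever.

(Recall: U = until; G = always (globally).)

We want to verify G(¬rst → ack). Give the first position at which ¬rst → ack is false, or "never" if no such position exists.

Check ¬rst → ack at each position in order: 0 ✓, 1 ✓.
At position 2 the labels are {estab, fin}, so ¬rst → ack is false there. This is the first violation.

2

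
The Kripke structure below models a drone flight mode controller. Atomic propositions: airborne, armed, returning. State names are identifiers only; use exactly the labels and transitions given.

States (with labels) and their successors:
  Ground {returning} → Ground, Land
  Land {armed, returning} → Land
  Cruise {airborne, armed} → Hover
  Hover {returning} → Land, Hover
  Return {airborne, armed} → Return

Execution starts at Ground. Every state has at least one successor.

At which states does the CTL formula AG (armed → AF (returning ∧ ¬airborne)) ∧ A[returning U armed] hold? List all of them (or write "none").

States satisfying armed → AF (returning ∧ ¬airborne): {Ground, Land, Cruise, Hover}.
States satisfying AG (armed → AF (returning ∧ ¬airborne)): {Ground, Land, Cruise, Hover}.
States satisfying returning: {Ground, Land, Hover}.
States satisfying armed: {Land, Cruise, Return}.
States satisfying A[returning U armed]: {Land, Cruise, Return}.
States satisfying AG (armed → AF (returning ∧ ¬airborne)) ∧ A[returning U armed]: {Land, Cruise}.

{Land, Cruise}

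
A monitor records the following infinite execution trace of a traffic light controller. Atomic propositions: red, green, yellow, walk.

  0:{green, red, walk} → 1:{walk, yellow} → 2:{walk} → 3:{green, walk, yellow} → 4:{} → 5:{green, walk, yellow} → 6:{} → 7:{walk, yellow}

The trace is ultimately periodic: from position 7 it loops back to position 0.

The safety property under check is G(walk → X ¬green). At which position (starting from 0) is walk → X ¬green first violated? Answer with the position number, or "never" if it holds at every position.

2

Check walk → X ¬green at each position in order: 0 ✓, 1 ✓.
At position 2 the labels are {walk} and the next position 3 has {green, walk, yellow}, so walk → X ¬green is false there. This is the first violation.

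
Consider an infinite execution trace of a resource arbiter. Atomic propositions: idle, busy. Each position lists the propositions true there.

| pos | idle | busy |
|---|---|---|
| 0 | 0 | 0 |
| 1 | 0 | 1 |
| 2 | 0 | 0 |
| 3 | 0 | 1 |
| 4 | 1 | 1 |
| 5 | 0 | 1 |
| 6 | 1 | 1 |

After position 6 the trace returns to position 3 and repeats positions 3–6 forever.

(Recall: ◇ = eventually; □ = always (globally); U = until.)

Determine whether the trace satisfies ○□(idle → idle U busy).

Yes

The position after 0 is 1; □(idle → idle U busy) is true there.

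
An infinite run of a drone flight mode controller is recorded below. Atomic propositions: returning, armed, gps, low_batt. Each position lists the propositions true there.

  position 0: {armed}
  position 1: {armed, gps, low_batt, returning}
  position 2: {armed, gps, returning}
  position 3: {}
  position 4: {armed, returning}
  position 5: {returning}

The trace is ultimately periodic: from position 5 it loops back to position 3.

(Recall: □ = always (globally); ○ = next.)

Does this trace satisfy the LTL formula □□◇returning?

□◇returning holds at every position 0..5, and those are all positions ever visited, so □□◇returning holds.

Holds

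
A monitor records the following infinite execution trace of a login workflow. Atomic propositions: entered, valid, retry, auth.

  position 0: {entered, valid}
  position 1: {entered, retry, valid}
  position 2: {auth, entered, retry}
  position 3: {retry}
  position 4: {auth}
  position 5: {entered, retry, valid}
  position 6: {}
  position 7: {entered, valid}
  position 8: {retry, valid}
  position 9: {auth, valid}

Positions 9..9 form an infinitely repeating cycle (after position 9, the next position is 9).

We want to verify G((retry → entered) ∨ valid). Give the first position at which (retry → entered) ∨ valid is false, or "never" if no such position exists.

Check (retry → entered) ∨ valid at each position in order: 0 ✓, 1 ✓, 2 ✓.
At position 3 the labels are {retry}, so (retry → entered) ∨ valid is false there. This is the first violation.

3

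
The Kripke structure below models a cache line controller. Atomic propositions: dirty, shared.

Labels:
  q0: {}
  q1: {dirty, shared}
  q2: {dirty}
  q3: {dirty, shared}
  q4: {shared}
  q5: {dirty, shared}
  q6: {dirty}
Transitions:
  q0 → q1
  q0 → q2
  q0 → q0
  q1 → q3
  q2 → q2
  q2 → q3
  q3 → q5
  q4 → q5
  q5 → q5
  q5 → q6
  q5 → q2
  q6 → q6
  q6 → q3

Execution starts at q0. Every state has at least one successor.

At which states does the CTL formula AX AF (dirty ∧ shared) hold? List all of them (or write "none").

States satisfying AF (dirty ∧ shared): {q1, q3, q4, q5}.
States satisfying AX AF (dirty ∧ shared): {q1, q3, q4}.

{q1, q3, q4}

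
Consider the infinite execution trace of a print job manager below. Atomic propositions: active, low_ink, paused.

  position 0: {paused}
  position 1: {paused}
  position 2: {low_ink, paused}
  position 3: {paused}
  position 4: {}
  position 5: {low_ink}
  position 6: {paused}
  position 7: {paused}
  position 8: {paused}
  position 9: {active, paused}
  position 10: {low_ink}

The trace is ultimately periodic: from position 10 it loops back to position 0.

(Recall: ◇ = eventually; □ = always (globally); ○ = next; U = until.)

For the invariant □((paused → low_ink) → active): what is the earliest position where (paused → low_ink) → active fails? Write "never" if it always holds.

Check (paused → low_ink) → active at each position in order: 0 ✓, 1 ✓.
At position 2 the labels are {low_ink, paused}, so (paused → low_ink) → active is false there. This is the first violation.

2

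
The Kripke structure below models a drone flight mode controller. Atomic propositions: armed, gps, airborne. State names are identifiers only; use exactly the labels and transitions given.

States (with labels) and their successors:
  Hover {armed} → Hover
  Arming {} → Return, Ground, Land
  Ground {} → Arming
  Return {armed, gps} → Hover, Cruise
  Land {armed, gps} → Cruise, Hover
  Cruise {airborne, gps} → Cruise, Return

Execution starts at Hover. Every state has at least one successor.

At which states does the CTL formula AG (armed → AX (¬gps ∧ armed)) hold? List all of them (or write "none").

States satisfying armed → AX (¬gps ∧ armed): {Hover, Arming, Ground, Cruise}.
States satisfying AG (armed → AX (¬gps ∧ armed)): {Hover}.

{Hover}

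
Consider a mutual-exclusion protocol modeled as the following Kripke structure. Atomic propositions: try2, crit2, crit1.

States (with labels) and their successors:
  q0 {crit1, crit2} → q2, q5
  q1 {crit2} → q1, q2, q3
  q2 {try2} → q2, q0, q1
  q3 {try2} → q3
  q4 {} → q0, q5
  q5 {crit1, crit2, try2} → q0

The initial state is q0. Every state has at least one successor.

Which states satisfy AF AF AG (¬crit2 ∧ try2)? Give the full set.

{q3}

States satisfying AF AG (¬crit2 ∧ try2): {q3}.
States satisfying AF AF AG (¬crit2 ∧ try2): {q3}.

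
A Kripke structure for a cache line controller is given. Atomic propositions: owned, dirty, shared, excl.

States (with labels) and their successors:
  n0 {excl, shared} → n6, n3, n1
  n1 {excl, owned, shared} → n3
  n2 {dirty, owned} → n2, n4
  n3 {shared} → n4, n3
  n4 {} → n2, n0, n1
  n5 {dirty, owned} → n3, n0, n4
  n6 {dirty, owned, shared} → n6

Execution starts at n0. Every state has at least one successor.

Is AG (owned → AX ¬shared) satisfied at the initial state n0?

Does not hold

States satisfying owned → AX ¬shared: {n0, n2, n3, n4}.
States satisfying AG (owned → AX ¬shared): ∅.
n1 is reachable from n0 and violates owned → AX ¬shared, so AG fails at n0.
n0 ∉ Sat(AG (owned → AX ¬shared)).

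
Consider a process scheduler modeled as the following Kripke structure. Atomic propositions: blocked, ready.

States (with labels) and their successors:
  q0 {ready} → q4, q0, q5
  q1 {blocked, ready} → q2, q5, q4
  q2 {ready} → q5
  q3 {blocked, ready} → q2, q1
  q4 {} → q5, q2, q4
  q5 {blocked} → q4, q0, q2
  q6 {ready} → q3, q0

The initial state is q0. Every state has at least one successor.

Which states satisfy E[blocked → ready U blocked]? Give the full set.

States satisfying blocked → ready: {q0, q1, q2, q3, q4, q6}.
States satisfying blocked: {q1, q3, q5}.
States satisfying E[blocked → ready U blocked]: {q0, q1, q2, q3, q4, q5, q6}.

{q0, q1, q2, q3, q4, q5, q6}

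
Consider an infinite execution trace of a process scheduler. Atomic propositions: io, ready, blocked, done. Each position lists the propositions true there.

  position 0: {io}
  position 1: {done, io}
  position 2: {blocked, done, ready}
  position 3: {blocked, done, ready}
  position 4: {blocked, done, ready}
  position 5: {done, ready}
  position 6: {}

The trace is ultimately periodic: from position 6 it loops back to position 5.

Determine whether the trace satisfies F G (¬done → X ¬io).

Yes

G (¬done → X ¬io) holds at position 1, which is reachable from 0, so F G (¬done → X ¬io) holds.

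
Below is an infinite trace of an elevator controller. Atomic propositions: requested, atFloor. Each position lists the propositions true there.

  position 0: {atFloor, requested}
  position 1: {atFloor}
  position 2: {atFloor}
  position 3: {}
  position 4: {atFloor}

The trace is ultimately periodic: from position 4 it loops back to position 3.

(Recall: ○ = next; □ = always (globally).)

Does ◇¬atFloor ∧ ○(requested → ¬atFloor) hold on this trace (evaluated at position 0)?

¬atFloor holds at position 3, which is reachable from 0, so ◇¬atFloor holds.
The position after 0 is 1; requested → ¬atFloor is true there.
At position 0: ◇¬atFloor is true; ○(requested → ¬atFloor) is true; so ◇¬atFloor ∧ ○(requested → ¬atFloor) is true.

Holds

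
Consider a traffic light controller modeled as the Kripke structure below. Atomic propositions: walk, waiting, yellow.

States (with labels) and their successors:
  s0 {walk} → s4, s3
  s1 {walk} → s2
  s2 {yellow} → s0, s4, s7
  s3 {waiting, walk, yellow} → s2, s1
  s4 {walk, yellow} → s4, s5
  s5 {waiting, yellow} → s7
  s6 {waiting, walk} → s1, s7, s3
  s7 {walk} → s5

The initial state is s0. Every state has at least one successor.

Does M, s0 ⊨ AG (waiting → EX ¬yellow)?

Yes

States satisfying waiting → EX ¬yellow: {s0, s1, s2, s3, s4, s5, s6, s7}.
States satisfying AG (waiting → EX ¬yellow): {s0, s1, s2, s3, s4, s5, s6, s7}.
Every state reachable from s0 satisfies waiting → EX ¬yellow.
s0 ∈ Sat(AG (waiting → EX ¬yellow)).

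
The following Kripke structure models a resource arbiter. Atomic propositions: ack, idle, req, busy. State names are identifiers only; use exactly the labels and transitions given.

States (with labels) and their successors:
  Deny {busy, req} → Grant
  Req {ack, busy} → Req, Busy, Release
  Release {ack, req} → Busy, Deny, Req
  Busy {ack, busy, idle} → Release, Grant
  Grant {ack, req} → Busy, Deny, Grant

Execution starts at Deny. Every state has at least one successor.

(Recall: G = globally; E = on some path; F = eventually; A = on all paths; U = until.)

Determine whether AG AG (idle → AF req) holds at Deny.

Satisfied

States satisfying AG (idle → AF req): {Deny, Req, Release, Busy, Grant}.
States satisfying AG AG (idle → AF req): {Deny, Req, Release, Busy, Grant}.
Every state reachable from Deny satisfies AG (idle → AF req).
Deny ∈ Sat(AG AG (idle → AF req)).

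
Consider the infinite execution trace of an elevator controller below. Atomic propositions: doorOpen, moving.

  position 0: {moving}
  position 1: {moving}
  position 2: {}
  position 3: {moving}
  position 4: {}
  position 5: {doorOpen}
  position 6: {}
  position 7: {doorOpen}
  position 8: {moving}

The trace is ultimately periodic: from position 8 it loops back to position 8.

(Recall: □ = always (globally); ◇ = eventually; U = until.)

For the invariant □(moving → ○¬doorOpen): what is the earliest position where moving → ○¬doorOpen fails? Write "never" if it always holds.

moving → ○¬doorOpen holds at every position 0..8, and those are all the positions the trace ever visits, so the invariant □(moving → ○¬doorOpen) is never violated.

never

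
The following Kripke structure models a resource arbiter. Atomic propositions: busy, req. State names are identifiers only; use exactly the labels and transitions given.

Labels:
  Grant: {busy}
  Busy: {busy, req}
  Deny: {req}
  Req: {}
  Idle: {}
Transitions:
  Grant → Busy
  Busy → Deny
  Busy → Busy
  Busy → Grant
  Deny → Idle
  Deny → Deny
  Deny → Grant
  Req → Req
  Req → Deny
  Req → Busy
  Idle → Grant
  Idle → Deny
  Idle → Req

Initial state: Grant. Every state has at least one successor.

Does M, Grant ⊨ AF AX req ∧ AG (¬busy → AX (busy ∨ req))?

No

States satisfying AX req: {Grant}.
States satisfying AF AX req: {Grant}.
States satisfying ¬busy → AX (busy ∨ req): {Grant, Busy}.
States satisfying AG (¬busy → AX (busy ∨ req)): ∅.
States satisfying AF AX req ∧ AG (¬busy → AX (busy ∨ req)): ∅.
Grant ∉ Sat(AF AX req ∧ AG (¬busy → AX (busy ∨ req))).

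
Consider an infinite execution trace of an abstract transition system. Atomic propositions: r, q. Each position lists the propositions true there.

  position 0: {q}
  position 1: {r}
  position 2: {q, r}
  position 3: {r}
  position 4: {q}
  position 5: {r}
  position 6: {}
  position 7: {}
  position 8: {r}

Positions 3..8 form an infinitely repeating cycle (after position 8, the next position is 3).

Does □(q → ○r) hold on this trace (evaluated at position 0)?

q → ○r holds at every position 0..8, and those are all positions ever visited, so □(q → ○r) holds.
Positions where q holds: 0, 2, 4.
Check ○r at each: 0→ok, 2→ok, 4→ok.

Yes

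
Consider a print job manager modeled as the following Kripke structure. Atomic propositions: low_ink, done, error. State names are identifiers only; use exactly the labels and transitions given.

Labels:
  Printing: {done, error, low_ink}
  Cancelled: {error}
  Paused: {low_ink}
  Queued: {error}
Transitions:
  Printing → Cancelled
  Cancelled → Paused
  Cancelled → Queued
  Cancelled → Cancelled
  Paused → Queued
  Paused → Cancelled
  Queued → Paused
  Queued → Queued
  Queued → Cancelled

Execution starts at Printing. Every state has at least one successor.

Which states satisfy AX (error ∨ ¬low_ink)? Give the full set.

{Printing, Paused}

States satisfying error ∨ ¬low_ink: {Printing, Cancelled, Queued}.
States satisfying AX (error ∨ ¬low_ink): {Printing, Paused}.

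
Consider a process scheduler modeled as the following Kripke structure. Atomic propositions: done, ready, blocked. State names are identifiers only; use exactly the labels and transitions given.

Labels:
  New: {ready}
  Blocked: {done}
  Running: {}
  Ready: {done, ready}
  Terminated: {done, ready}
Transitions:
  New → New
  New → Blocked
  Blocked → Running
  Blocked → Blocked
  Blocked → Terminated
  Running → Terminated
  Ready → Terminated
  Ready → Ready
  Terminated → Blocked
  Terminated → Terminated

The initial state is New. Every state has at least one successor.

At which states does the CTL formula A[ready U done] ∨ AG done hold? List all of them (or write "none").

States satisfying ready: {New, Ready, Terminated}.
States satisfying done: {Blocked, Ready, Terminated}.
States satisfying A[ready U done]: {Blocked, Ready, Terminated}.
States satisfying AG done: ∅.
States satisfying A[ready U done] ∨ AG done: {Blocked, Ready, Terminated}.

{Blocked, Ready, Terminated}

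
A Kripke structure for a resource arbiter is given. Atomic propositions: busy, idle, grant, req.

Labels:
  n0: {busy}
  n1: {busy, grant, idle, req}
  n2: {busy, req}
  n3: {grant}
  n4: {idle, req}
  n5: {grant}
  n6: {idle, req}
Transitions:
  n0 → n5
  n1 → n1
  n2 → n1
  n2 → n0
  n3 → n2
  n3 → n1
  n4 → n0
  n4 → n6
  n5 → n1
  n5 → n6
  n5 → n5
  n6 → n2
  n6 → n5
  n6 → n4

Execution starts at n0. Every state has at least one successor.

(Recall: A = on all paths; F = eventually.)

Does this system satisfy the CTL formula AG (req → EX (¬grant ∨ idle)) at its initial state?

Holds

States satisfying req → EX (¬grant ∨ idle): {n0, n1, n2, n3, n4, n5, n6}.
States satisfying AG (req → EX (¬grant ∨ idle)): {n0, n1, n2, n3, n4, n5, n6}.
Every state reachable from n0 satisfies req → EX (¬grant ∨ idle).
n0 ∈ Sat(AG (req → EX (¬grant ∨ idle))).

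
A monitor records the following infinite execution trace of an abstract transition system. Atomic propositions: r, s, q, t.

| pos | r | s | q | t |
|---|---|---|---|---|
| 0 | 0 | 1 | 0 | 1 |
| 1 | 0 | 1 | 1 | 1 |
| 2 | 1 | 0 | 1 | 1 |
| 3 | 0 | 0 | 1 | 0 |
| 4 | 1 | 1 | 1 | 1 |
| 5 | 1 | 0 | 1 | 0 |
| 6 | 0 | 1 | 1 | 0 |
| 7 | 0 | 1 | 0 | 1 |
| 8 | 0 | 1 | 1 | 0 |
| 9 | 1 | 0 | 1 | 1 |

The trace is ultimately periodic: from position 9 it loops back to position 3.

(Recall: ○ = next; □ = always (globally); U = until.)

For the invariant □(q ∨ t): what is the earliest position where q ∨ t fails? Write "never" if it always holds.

never

q ∨ t holds at every position 0..9, and those are all the positions the trace ever visits, so the invariant □(q ∨ t) is never violated.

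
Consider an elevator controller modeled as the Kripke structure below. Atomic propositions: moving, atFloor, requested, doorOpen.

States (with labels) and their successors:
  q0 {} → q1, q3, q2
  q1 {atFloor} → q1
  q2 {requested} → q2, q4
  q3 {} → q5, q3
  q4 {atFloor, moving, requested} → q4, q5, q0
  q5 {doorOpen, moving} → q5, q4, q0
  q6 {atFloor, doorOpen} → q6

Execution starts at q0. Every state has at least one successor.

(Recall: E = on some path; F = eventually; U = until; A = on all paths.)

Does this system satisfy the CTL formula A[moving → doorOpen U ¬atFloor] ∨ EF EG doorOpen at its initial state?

Satisfied

States satisfying moving → doorOpen: {q0, q1, q2, q3, q5, q6}.
States satisfying ¬atFloor: {q0, q2, q3, q5}.
States satisfying A[moving → doorOpen U ¬atFloor]: {q0, q2, q3, q5}.
States satisfying EG doorOpen: {q5, q6}.
States satisfying EF EG doorOpen: {q0, q2, q3, q4, q5, q6}.
States satisfying A[moving → doorOpen U ¬atFloor] ∨ EF EG doorOpen: {q0, q2, q3, q4, q5, q6}.
q0 ∈ Sat(A[moving → doorOpen U ¬atFloor] ∨ EF EG doorOpen).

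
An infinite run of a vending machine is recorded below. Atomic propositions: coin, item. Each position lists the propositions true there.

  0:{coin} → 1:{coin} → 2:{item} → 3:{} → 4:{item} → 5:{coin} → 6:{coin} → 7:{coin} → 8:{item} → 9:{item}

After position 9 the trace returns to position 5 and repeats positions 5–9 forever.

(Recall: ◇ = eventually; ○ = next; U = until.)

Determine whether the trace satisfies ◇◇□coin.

◇□coin is false at every position 0..9, so it never becomes true and ◇◇□coin fails.

Does not hold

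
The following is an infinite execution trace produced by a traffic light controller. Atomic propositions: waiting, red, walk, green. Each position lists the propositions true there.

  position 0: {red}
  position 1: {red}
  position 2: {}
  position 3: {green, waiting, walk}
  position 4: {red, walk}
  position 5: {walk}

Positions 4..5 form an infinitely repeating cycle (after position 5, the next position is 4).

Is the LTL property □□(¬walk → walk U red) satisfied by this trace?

Does not hold

□(¬walk → walk U red) must hold at every position from 0 onward. It fails at position 0, so □□(¬walk → walk U red) is false.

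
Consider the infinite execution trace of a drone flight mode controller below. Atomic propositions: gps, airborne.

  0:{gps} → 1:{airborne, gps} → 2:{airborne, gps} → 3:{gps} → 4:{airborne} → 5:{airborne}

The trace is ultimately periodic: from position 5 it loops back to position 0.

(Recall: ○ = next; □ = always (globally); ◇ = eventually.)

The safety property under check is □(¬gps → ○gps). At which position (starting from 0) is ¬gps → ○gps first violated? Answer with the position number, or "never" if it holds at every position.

4

Check ¬gps → ○gps at each position in order: 0 ✓, 1 ✓, 2 ✓, 3 ✓.
At position 4 the labels are {airborne} and the next position 5 has {airborne}, so ¬gps → ○gps is false there. This is the first violation.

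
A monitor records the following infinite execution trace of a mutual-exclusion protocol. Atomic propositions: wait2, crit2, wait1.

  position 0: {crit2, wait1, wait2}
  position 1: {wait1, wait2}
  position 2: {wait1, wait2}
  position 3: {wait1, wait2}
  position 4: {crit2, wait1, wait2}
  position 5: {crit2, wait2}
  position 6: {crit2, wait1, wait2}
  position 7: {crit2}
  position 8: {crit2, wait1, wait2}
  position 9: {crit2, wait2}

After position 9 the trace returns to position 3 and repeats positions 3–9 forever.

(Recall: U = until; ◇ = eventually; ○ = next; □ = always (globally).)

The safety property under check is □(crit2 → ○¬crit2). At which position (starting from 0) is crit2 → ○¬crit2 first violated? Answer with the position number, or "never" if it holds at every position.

4

Check crit2 → ○¬crit2 at each position in order: 0 ✓, 1 ✓, 2 ✓, 3 ✓.
At position 4 the labels are {crit2, wait1, wait2} and the next position 5 has {crit2, wait2}, so crit2 → ○¬crit2 is false there. This is the first violation.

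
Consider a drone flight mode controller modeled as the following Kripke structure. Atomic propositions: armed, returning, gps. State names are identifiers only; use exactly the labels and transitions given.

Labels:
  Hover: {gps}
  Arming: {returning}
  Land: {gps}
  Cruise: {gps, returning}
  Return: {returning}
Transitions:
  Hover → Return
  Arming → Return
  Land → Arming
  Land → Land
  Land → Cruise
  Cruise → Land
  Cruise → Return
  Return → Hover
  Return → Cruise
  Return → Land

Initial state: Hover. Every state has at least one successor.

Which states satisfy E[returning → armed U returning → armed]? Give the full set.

{Hover, Land}

States satisfying returning → armed: {Hover, Land}.
States satisfying E[returning → armed U returning → armed]: {Hover, Land}.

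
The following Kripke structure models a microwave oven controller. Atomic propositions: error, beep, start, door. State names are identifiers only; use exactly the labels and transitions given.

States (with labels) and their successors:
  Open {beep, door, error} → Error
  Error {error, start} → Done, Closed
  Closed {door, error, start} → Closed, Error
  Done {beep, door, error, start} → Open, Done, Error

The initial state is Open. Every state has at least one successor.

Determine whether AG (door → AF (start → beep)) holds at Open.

States satisfying door → AF (start → beep): {Open, Error, Done}.
States satisfying AG (door → AF (start → beep)): ∅.
Closed is reachable from Open and violates door → AF (start → beep), so AG fails at Open.
Open ∉ Sat(AG (door → AF (start → beep))).

Does not hold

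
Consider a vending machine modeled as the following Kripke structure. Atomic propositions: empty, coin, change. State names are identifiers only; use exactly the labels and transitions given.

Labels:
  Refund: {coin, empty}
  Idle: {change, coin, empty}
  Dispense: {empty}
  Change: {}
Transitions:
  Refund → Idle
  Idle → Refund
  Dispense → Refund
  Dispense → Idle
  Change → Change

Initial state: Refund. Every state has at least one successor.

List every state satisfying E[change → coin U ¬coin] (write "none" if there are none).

States satisfying change → coin: {Refund, Idle, Dispense, Change}.
States satisfying ¬coin: {Dispense, Change}.
States satisfying E[change → coin U ¬coin]: {Dispense, Change}.

{Dispense, Change}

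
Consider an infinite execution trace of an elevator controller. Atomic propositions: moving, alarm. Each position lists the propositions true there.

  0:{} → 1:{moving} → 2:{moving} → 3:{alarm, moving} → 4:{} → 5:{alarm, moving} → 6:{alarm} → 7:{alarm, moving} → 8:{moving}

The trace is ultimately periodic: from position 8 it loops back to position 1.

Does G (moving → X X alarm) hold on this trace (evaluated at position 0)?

Violated

moving → X X alarm must hold at every position from 0 onward. It fails at position 2, so G (moving → X X alarm) is false.
Positions where moving holds: 1, 2, 3, 5, 7, 8.
Check X X alarm at each: 1→ok, 2→fails, 3→ok, 5→ok, 7→fails, 8→fails.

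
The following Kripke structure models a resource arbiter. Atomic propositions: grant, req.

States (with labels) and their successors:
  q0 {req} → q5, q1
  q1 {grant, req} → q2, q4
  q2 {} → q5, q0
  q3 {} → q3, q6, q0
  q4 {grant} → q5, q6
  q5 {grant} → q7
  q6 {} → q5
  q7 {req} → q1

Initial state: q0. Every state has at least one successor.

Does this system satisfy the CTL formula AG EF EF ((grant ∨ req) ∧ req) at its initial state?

Yes

States satisfying EF EF ((grant ∨ req) ∧ req): {q0, q1, q2, q3, q4, q5, q6, q7}.
States satisfying AG EF EF ((grant ∨ req) ∧ req): {q0, q1, q2, q3, q4, q5, q6, q7}.
Every state reachable from q0 satisfies EF EF ((grant ∨ req) ∧ req).
q0 ∈ Sat(AG EF EF ((grant ∨ req) ∧ req)).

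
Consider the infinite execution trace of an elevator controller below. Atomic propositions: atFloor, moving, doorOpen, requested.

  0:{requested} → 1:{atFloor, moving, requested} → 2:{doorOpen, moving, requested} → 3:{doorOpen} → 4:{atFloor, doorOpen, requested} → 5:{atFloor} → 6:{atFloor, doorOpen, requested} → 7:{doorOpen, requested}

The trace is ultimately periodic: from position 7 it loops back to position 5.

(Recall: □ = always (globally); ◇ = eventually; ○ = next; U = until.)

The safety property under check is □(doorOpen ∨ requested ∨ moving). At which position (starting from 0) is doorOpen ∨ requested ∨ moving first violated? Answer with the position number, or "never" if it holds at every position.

5

Check doorOpen ∨ requested ∨ moving at each position in order: 0 ✓, 1 ✓, 2 ✓, 3 ✓, 4 ✓.
At position 5 the labels are {atFloor}, so doorOpen ∨ requested ∨ moving is false there. This is the first violation.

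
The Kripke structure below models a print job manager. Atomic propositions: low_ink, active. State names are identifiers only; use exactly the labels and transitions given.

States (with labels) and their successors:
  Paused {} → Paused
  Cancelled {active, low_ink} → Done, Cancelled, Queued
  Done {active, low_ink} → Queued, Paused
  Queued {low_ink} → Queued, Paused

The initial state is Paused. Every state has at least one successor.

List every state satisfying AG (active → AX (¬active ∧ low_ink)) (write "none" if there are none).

{Paused, Queued}

States satisfying active → AX (¬active ∧ low_ink): {Paused, Queued}.
States satisfying AG (active → AX (¬active ∧ low_ink)): {Paused, Queued}.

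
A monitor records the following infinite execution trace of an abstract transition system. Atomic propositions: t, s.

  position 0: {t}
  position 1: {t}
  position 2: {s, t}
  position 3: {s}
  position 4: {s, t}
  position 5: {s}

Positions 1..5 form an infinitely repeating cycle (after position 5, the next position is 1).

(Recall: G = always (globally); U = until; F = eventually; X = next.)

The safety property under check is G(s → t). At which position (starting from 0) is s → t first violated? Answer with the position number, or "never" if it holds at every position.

3

Check s → t at each position in order: 0 ✓, 1 ✓, 2 ✓.
At position 3 the labels are {s}, so s → t is false there. This is the first violation.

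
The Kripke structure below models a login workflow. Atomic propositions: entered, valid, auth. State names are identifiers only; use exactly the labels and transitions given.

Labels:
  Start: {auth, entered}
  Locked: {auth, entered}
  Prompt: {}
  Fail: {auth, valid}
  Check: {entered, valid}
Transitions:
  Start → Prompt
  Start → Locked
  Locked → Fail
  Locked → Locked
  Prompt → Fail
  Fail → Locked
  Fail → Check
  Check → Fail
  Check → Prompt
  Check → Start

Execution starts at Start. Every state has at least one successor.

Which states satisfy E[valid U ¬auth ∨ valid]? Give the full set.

{Prompt, Fail, Check}

States satisfying valid: {Fail, Check}.
States satisfying ¬auth ∨ valid: {Prompt, Fail, Check}.
States satisfying E[valid U ¬auth ∨ valid]: {Prompt, Fail, Check}.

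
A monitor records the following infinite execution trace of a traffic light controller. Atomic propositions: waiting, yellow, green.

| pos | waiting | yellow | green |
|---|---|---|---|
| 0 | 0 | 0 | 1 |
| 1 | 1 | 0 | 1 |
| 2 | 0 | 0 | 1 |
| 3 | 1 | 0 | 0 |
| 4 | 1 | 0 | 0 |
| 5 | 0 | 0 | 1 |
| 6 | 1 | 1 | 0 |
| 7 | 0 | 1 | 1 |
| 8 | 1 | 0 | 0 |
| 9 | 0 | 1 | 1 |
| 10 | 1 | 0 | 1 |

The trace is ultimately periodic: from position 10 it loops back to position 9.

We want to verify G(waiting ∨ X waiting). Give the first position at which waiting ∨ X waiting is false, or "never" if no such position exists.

never

waiting ∨ X waiting holds at every position 0..10, and those are all the positions the trace ever visits, so the invariant G(waiting ∨ X waiting) is never violated.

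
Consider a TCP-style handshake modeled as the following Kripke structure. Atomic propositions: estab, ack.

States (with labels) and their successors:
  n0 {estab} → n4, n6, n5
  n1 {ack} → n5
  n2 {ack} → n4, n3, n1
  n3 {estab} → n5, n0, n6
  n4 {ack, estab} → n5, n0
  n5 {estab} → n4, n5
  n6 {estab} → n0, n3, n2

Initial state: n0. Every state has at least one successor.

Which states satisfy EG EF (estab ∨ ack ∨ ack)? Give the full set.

{n0, n1, n2, n3, n4, n5, n6}

States satisfying EF (estab ∨ ack ∨ ack): {n0, n1, n2, n3, n4, n5, n6}.
States satisfying EG EF (estab ∨ ack ∨ ack): {n0, n1, n2, n3, n4, n5, n6}.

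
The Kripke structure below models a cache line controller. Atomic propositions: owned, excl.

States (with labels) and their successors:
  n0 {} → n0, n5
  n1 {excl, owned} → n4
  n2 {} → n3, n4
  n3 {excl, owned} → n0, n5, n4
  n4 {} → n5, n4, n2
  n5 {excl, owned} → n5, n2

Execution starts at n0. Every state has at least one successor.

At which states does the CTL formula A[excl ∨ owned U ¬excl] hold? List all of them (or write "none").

{n0, n1, n2, n4}

States satisfying excl ∨ owned: {n1, n3, n5}.
States satisfying ¬excl: {n0, n2, n4}.
States satisfying A[excl ∨ owned U ¬excl]: {n0, n1, n2, n4}.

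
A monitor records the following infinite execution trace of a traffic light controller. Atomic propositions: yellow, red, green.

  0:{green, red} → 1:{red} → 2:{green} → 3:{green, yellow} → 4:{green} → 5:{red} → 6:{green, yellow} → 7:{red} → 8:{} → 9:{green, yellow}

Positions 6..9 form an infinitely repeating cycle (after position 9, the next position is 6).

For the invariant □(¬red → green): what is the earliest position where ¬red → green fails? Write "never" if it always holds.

8

Check ¬red → green at each position in order: 0 ✓, 1 ✓, 2 ✓, 3 ✓, 4 ✓, 5 ✓, 6 ✓, 7 ✓.
At position 8 the labels are {}, so ¬red → green is false there. This is the first violation.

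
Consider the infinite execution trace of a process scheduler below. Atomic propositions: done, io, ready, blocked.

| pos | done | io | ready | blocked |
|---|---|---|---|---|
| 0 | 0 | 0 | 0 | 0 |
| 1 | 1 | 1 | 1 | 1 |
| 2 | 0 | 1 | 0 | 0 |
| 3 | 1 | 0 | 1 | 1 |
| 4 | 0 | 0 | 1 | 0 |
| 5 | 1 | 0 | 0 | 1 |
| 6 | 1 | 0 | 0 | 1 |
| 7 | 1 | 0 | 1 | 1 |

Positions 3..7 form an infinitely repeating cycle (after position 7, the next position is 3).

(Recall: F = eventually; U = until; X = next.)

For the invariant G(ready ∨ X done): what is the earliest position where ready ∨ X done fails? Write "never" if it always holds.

never

ready ∨ X done holds at every position 0..7, and those are all the positions the trace ever visits, so the invariant G(ready ∨ X done) is never violated.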